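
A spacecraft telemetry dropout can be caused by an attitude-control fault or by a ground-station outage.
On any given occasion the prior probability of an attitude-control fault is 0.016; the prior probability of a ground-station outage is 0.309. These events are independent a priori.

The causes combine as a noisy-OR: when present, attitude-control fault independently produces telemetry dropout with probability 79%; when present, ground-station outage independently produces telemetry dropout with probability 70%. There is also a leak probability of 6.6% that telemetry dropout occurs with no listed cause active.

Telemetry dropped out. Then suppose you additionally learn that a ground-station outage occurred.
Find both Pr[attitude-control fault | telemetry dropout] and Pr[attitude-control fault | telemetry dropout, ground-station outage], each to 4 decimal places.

Under noisy-OR, P(telemetry dropout | causes) = 1 − (1−0.066)·∏(1−qᵢ) over the active causes.
Sum P(telemetry dropout|·) weighted by the priors over the 4 (attitude-control fault, ground-station outage) configurations:
  P(telemetry dropout) = 0.066×0.984×0.691 + 0.7198×0.984×0.309 + 0.80386×0.016×0.691 + 0.941158×0.016×0.309
        = 0.044876 + 0.218860 + 0.008887 + 0.004653 = 0.277276
Configurations with attitude-control fault contribute 0.013540, so
  P(attitude-control fault | telemetry dropout) = 0.013540 / 0.277276 ≈ 0.0488

Now condition on the additional information:
P(telemetry dropout | ground-station outage) = 0.7198·0.984 + 0.941158·0.016 = 0.708283 + 0.015059 = 0.723342
Of this, 0.015059 comes from 0.941158·0.016 (the attitude-control fault=true cases).
Hence the posterior is 0.015059/0.723342 ≈ 0.0208.
The drop from 0.0488 to 0.0208 is the explaining-away (discounting) effect.

Pr[attitude-control fault | telemetry dropout] ≈ 0.0488; Pr[attitude-control fault | telemetry dropout, ground-station outage] ≈ 0.0208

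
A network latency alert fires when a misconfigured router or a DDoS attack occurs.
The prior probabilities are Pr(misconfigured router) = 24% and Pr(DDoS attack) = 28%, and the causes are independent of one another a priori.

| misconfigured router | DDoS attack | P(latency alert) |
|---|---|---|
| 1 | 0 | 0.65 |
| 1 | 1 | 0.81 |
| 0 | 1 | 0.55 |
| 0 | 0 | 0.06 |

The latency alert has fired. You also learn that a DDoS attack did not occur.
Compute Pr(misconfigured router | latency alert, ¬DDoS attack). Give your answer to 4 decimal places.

Pr(misconfigured router | latency alert, ¬DDoS attack) ≈ 0.7738

Sum P(latency alert|·) weighted by the priors over both values of misconfigured router:
  P(latency alert | ¬DDoS attack) = 0.06*0.76 + 0.65*0.24
        = 0.045600 + 0.156000 = 0.201600
Configurations with misconfigured router contribute 0.156000, so
  P(misconfigured router | latency alert, ¬DDoS attack) = 0.156000 / 0.201600 ≈ 0.7738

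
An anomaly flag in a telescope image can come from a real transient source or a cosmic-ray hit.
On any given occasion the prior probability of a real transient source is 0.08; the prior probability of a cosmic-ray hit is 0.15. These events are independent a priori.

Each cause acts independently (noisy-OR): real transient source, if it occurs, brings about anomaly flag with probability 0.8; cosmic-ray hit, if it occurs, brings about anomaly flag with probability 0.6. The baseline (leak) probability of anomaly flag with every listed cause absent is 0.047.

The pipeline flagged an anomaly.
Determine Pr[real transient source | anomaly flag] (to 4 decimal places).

Pr[real transient source | anomaly flag] ≈ 0.3512

Under noisy-OR, P(anomaly flag | causes) = 1 − (1−0.047)·∏(1−qᵢ) over the active causes.
Numerator (weight on configurations with real transient source): 0.055039 + 0.011085 = 0.066124
Denominator P(anomaly flag): 0.047×0.92×0.85 + 0.6188×0.92×0.15 + 0.8094×0.08×0.85 + 0.92376×0.08×0.15 = 0.188272
Posterior = 0.066124 / 0.188272 ≈ 0.3512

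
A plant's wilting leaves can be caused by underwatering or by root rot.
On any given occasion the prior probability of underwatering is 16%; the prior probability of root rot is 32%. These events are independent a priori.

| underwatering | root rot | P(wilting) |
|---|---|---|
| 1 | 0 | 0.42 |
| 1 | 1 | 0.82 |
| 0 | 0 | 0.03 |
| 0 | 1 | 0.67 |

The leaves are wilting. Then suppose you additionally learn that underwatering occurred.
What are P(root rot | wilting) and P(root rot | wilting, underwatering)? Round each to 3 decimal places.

P(root rot | wilting) ≈ 0.779; P(root rot | wilting, underwatering) ≈ 0.479

Enumerate the 4 (underwatering, root rot) configurations and weight by the priors:
  P(wilting) = 0.03×0.84×0.68 + 0.67×0.84×0.32 + 0.42×0.16×0.68 + 0.82×0.16×0.32
        = 0.017136 + 0.180096 + 0.045696 + 0.041984 = 0.284912
Keeping only the root rot-present terms gives 0.222080, so
  P(root rot | wilting) = 0.222080 / 0.284912 ≈ 0.779

Now also conditioning on underwatering=true:
Sum P(wilting|·) weighted by the priors over both values of root rot:
  P(wilting | underwatering) = 0.42×0.68 + 0.82×0.32
        = 0.285600 + 0.262400 = 0.548000
Configurations with root rot contribute 0.262400, so
  P(root rot | wilting, underwatering) = 0.262400 / 0.548000 ≈ 0.479
Conditioning on underwatering lowers the posterior on root rot: the classic explaining-away effect in a common-effect structure.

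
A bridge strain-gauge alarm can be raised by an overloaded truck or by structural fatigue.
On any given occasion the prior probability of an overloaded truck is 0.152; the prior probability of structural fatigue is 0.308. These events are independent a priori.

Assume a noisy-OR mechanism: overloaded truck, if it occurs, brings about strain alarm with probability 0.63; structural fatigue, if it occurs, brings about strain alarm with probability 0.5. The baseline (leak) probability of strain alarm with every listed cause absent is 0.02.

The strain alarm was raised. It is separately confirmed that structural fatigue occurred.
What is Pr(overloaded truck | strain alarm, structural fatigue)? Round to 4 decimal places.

Under noisy-OR, P(strain alarm | causes) = 1 − (1−0.02)·∏(1−qᵢ) over the active causes.
Sum P(strain alarm|·) weighted by the priors over both values of overloaded truck:
  P(strain alarm | structural fatigue) = 0.51*0.848 + 0.8187*0.152
        = 0.432480 + 0.124442 = 0.556922
Configurations with overloaded truck contribute 0.124442, so
  P(overloaded truck | strain alarm, structural fatigue) = 0.124442 / 0.556922 ≈ 0.2234

Pr(overloaded truck | strain alarm, structural fatigue) ≈ 0.2234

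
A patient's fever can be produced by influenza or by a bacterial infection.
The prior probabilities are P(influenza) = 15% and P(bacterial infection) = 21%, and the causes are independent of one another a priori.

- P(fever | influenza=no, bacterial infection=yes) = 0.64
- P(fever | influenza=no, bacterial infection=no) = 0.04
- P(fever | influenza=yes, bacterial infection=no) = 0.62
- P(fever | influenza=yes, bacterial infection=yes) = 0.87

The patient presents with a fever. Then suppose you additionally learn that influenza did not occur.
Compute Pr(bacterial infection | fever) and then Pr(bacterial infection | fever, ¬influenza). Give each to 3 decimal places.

P(fever) = 0.04·0.85·0.79 + 0.64·0.85·0.21 + 0.62·0.15·0.79 + 0.87·0.15·0.21 = 0.026860 + 0.114240 + 0.073470 + 0.027405 = 0.241975
Restricting to configurations with bacterial infection present: 0.114240 + 0.027405 = 0.141645.
Hence the posterior is 0.141645/0.241975 ≈ 0.585.

With the extra evidence:
P(fever | ¬influenza) = 0.04×0.79 + 0.64×0.21 = 0.031600 + 0.134400 = 0.166000
Of this, 0.134400 comes from 0.64×0.21 (the bacterial infection=true cases).
Hence the posterior is 0.134400/0.166000 ≈ 0.810.
Ruling out influenza raises the posterior on bacterial infection — the flip side of explaining away.

Pr(bacterial infection | fever) ≈ 0.585; Pr(bacterial infection | fever, ¬influenza) ≈ 0.810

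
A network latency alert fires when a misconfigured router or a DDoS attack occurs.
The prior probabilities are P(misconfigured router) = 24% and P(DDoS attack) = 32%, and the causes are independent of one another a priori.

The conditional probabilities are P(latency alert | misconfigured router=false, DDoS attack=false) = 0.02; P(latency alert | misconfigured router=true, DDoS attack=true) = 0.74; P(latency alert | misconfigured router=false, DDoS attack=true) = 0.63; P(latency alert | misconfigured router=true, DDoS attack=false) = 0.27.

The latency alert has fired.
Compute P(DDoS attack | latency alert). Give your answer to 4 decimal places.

P(DDoS attack | latency alert) ≈ 0.7943

For the numerator, keep only DDoS attack=true terms: 0.153216 + 0.056832 = 0.210048
The normalizing constant is 0.02·0.76·0.68 + 0.63·0.76·0.32 + 0.27·0.24·0.68 + 0.74·0.24·0.32 = 0.264448
Posterior = 0.210048 / 0.264448 ≈ 0.7943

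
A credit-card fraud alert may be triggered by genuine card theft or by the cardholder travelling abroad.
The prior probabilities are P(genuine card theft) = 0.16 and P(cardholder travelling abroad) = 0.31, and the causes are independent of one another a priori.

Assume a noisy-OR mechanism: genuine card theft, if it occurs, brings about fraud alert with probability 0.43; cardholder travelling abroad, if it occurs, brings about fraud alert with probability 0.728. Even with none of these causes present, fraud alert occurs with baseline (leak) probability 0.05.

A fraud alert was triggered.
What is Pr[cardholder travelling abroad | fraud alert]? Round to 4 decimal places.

Pr[cardholder travelling abroad | fraud alert] ≈ 0.7473

Under noisy-OR, P(fraud alert | causes) = 1 − (1−0.05)·∏(1−qᵢ) over the active causes.
P(fraud alert) = 0.05·0.84·0.69 + 0.7416·0.84·0.31 + 0.4585·0.16·0.69 + 0.852712·0.16·0.31 = 0.028980 + 0.193113 + 0.050618 + 0.042295 = 0.315006
The cardholder travelling abroad-present share is 0.193113 + 0.042295 = 0.235408.
So P(cardholder travelling abroad | fraud alert) = 0.235408/0.315006 ≈ 0.7473.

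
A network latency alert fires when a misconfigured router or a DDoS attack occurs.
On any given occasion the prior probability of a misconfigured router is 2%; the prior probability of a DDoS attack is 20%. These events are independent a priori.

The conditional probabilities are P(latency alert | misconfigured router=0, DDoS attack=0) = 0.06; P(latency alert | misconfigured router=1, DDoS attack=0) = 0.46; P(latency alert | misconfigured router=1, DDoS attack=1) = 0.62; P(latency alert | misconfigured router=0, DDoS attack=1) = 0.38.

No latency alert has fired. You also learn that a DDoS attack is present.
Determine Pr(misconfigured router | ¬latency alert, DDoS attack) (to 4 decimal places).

Sum P(¬latency alert|·) weighted by the priors over both values of misconfigured router:
  P(¬latency alert | DDoS attack) = 0.62×0.98 + 0.38×0.02
        = 0.607600 + 0.007600 = 0.615200
The terms with misconfigured router present sum to 0.007600, so
  P(misconfigured router | ¬latency alert, DDoS attack) = 0.007600 / 0.615200 ≈ 0.0124

Pr(misconfigured router | ¬latency alert, DDoS attack) ≈ 0.0124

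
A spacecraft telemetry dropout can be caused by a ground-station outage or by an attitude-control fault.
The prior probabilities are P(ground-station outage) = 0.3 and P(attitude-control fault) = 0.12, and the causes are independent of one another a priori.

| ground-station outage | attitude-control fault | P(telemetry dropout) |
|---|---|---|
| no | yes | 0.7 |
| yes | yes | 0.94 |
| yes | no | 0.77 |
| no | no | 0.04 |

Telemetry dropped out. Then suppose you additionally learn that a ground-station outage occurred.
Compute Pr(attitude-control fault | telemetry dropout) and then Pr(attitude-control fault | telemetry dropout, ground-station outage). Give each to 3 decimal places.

Sum P(telemetry dropout|·) weighted by the priors over the 4 (ground-station outage, attitude-control fault) configurations:
  P(telemetry dropout) = 0.04·0.7·0.88 + 0.7·0.7·0.12 + 0.77·0.3·0.88 + 0.94·0.3·0.12
        = 0.024640 + 0.058800 + 0.203280 + 0.033840 = 0.320560
Keeping only the attitude-control fault-present terms gives 0.092640, so
  P(attitude-control fault | telemetry dropout) = 0.092640 / 0.320560 ≈ 0.289

Now also conditioning on ground-station outage=true:
P(telemetry dropout | ground-station outage) = 0.77*0.88 + 0.94*0.12 = 0.677600 + 0.112800 = 0.790400
The attitude-control fault-present share is 0.94*0.12 = 0.112800.
P(attitude-control fault | telemetry dropout, ground-station outage) = 0.112800 / 0.790400 ≈ 0.143

Pr(attitude-control fault | telemetry dropout) ≈ 0.289; Pr(attitude-control fault | telemetry dropout, ground-station outage) ≈ 0.143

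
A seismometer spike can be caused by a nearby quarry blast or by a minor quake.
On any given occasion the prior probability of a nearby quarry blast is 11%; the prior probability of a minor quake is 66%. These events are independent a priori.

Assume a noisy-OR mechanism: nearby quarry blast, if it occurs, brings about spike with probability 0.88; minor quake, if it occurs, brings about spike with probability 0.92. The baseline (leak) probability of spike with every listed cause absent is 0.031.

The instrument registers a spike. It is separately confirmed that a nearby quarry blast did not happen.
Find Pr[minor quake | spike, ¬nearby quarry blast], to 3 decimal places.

Under noisy-OR, P(spike | causes) = 1 − (1−0.031)·∏(1−qᵢ) over the active causes.
P(spike | ¬nearby quarry blast) = 0.031·0.34 + 0.92248·0.66 = 0.010540 + 0.608837 = 0.619377
The minor quake-present share is 0.92248·0.66 = 0.608837.
So P(minor quake | spike, ¬nearby quarry blast) = 0.608837/0.619377 ≈ 0.983.

Pr[minor quake | spike, ¬nearby quarry blast] ≈ 0.983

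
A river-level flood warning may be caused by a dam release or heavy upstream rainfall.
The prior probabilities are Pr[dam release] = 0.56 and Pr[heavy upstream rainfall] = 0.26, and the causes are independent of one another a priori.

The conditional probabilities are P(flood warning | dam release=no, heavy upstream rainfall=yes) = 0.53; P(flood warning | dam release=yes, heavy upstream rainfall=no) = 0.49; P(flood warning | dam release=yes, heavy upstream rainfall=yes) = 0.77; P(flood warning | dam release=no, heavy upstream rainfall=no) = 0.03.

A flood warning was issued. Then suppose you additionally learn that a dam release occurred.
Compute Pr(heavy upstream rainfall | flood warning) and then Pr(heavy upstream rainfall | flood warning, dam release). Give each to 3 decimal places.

Pr(heavy upstream rainfall | flood warning) ≈ 0.448; Pr(heavy upstream rainfall | flood warning, dam release) ≈ 0.356

By total probability over the 4 (dam release, heavy upstream rainfall) configurations:
  P(flood warning) = 0.03×0.44×0.74 + 0.53×0.44×0.26 + 0.49×0.56×0.74 + 0.77×0.56×0.26
        = 0.009768 + 0.060632 + 0.203056 + 0.112112 = 0.385568
The terms with heavy upstream rainfall present sum to 0.172744, so
  P(heavy upstream rainfall | flood warning) = 0.172744 / 0.385568 ≈ 0.448

Now also conditioning on dam release=true:
P(flood warning | dam release) = 0.49*0.74 + 0.77*0.26 = 0.362600 + 0.200200 = 0.562800
Restricting to configurations with heavy upstream rainfall present: 0.77*0.26 = 0.200200.
P(heavy upstream rainfall | flood warning, dam release) = 0.200200 / 0.562800 ≈ 0.356
The drop from 0.448 to 0.356 is the explaining-away (discounting) effect.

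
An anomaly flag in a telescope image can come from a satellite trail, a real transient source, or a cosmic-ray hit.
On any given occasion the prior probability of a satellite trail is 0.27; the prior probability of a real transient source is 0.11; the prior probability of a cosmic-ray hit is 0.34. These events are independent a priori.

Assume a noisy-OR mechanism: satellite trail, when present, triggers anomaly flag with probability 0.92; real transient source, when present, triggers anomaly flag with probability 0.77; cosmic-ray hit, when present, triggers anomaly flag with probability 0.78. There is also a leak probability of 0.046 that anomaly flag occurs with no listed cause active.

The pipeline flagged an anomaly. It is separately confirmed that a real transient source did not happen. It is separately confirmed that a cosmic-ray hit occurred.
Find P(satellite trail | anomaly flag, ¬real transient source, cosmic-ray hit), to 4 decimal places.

Under noisy-OR, P(anomaly flag | causes) = 1 − (1−0.046)·∏(1−qᵢ) over the active causes.
Weight on satellite trail=true, given the evidence: 0.98321·0.27 = 0.265467
Denominator P(anomaly flag | ¬real transient source, cosmic-ray hit): 0.79012·0.73 + 0.98321·0.27 = 0.842255
P(satellite trail | anomaly flag, ¬real transient source, cosmic-ray hit) = 0.265467/0.842255 ≈ 0.3152

P(satellite trail | anomaly flag, ¬real transient source, cosmic-ray hit) ≈ 0.3152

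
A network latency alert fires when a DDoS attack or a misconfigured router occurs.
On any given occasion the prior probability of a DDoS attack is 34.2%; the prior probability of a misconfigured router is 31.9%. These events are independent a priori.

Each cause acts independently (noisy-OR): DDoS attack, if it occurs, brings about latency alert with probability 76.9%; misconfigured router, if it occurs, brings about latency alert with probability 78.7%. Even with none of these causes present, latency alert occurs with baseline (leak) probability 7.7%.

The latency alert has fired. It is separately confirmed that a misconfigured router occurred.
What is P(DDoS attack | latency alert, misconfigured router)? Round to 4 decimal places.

P(DDoS attack | latency alert, misconfigured router) ≈ 0.3818

Under noisy-OR, P(latency alert | causes) = 1 − (1−0.077)·∏(1−qᵢ) over the active causes.
P(latency alert | misconfigured router) = 0.803401×0.658 + 0.954586×0.342 = 0.528638 + 0.326468 = 0.855106
Restricting to configurations with DDoS attack present: 0.954586×0.342 = 0.326468.
So P(DDoS attack | latency alert, misconfigured router) = 0.326468/0.855106 ≈ 0.3818.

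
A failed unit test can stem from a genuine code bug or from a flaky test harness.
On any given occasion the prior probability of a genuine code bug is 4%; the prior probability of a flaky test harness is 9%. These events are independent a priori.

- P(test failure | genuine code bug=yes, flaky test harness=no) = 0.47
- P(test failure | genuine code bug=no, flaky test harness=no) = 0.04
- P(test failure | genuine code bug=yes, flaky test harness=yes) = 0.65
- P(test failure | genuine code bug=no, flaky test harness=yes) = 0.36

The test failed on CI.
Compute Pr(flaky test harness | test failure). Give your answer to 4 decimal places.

Pr(flaky test harness | test failure) ≈ 0.3912

P(test failure) = 0.04·0.96·0.91 + 0.36·0.96·0.09 + 0.47·0.04·0.91 + 0.65·0.04·0.09 = 0.034944 + 0.031104 + 0.017108 + 0.002340 = 0.085496
The flaky test harness-present share is 0.031104 + 0.002340 = 0.033444.
So P(flaky test harness | test failure) = 0.033444/0.085496 ≈ 0.3912.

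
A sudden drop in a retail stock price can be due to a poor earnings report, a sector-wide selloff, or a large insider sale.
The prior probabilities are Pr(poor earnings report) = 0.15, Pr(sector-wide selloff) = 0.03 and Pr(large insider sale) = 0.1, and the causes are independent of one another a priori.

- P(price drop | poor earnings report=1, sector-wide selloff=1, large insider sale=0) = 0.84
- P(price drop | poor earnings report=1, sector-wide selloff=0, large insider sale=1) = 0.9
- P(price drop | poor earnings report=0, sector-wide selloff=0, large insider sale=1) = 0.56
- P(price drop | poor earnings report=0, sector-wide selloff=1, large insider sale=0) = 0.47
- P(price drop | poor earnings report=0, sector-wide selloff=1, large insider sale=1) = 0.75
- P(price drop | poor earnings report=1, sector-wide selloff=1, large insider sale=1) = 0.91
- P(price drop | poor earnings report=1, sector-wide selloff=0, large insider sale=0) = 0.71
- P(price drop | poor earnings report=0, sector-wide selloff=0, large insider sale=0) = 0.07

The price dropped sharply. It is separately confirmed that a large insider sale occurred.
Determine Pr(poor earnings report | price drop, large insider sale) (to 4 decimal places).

Pr(poor earnings report | price drop, large insider sale) ≈ 0.2193

Numerator (weight on configurations with poor earnings report): 0.130950 + 0.004095 = 0.135045
The normalizing constant is 0.56·0.85·0.97 + 0.75·0.85·0.03 + 0.9·0.15·0.97 + 0.91·0.15·0.03 = 0.615890
P(poor earnings report | price drop, large insider sale) = 0.135045/0.615890 ≈ 0.2193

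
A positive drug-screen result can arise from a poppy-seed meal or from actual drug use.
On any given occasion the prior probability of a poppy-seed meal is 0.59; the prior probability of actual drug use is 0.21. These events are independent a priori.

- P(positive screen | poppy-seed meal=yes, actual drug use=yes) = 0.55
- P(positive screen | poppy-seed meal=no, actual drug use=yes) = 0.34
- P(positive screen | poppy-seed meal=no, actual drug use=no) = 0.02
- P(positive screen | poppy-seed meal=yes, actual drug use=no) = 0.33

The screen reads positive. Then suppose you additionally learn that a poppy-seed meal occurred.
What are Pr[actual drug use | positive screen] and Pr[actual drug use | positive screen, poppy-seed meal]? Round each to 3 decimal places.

Weight on actual drug use=true, given the evidence: 0.029274 + 0.068145 = 0.097419
The normalizing constant is 0.02*0.41*0.79 + 0.34*0.41*0.21 + 0.33*0.59*0.79 + 0.55*0.59*0.21 = 0.257710
Posterior = 0.097419 / 0.257710 ≈ 0.378

Now condition on the additional information:
Weight on actual drug use=true, given the evidence: 0.55·0.21 = 0.115500
The normalizing constant is 0.33·0.79 + 0.55·0.21 = 0.376200
Posterior = 0.115500 / 0.376200 ≈ 0.307

Pr[actual drug use | positive screen] ≈ 0.378; Pr[actual drug use | positive screen, poppy-seed meal] ≈ 0.307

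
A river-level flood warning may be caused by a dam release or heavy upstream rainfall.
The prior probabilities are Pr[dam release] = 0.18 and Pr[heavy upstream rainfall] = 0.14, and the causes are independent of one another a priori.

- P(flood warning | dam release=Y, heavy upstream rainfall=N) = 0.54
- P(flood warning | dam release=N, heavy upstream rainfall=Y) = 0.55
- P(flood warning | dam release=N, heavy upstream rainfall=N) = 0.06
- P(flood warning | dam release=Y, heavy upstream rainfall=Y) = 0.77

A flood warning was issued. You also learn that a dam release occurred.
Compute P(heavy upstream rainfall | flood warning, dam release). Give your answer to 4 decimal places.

P(flood warning | dam release) = 0.54·0.86 + 0.77·0.14 = 0.464400 + 0.107800 = 0.572200
The heavy upstream rainfall-present share is 0.77·0.14 = 0.107800.
P(heavy upstream rainfall | flood warning, dam release) = 0.107800 / 0.572200 ≈ 0.1884

P(heavy upstream rainfall | flood warning, dam release) ≈ 0.1884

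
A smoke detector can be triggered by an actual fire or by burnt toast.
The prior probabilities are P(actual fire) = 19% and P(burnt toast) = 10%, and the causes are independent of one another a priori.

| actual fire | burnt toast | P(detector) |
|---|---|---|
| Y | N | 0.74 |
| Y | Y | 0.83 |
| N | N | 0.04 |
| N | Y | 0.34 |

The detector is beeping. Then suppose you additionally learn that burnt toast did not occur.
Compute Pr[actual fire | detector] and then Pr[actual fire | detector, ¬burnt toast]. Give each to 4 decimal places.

P(detector) = 0.04·0.81·0.9 + 0.34·0.81·0.1 + 0.74·0.19·0.9 + 0.83·0.19·0.1 = 0.029160 + 0.027540 + 0.126540 + 0.015770 = 0.199010
The actual fire-present share is 0.126540 + 0.015770 = 0.142310.
P(actual fire | detector) = 0.142310 / 0.199010 ≈ 0.7151

Now condition on the additional information:
P(detector | ¬burnt toast) = 0.04*0.81 + 0.74*0.19 = 0.032400 + 0.140600 = 0.173000
The actual fire-present share is 0.74*0.19 = 0.140600.
So P(actual fire | detector, ¬burnt toast) = 0.140600/0.173000 ≈ 0.8127.
With burnt toast excluded, actual fire must carry more of the explanatory weight for the detector.

Pr[actual fire | detector] ≈ 0.7151; Pr[actual fire | detector, ¬burnt toast] ≈ 0.8127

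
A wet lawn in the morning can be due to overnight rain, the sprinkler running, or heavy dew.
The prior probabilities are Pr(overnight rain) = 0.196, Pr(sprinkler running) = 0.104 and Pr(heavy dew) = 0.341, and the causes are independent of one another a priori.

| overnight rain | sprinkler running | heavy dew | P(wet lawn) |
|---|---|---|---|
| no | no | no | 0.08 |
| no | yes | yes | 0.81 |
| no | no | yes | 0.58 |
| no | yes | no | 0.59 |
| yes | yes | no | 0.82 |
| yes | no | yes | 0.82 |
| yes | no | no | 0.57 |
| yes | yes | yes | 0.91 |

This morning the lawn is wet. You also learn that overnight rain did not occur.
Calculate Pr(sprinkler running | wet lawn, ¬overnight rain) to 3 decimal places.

Pr(sprinkler running | wet lawn, ¬overnight rain) ≈ 0.236

Sum P(wet lawn|·) weighted by the priors over the 4 (sprinkler running, heavy dew) configurations:
  P(wet lawn | ¬overnight rain) = 0.08*0.896*0.659 + 0.58*0.896*0.341 + 0.59*0.104*0.659 + 0.81*0.104*0.341
        = 0.047237 + 0.177211 + 0.040436 + 0.028726 = 0.293610
Configurations with sprinkler running contribute 0.069162, so
  P(sprinkler running | wet lawn, ¬overnight rain) = 0.069162 / 0.293610 ≈ 0.236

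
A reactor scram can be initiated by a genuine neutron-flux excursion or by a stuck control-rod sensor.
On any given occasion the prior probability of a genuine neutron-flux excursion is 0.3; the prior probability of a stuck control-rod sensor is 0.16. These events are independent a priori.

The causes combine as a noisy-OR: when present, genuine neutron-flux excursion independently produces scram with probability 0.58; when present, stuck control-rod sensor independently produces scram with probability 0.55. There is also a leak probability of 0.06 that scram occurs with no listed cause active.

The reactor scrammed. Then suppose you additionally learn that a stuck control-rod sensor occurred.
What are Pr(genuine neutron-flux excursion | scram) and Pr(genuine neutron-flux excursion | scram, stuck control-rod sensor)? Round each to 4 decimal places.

Under noisy-OR, P(scram | causes) = 1 − (1−0.06)·∏(1−qᵢ) over the active causes.
P(scram) = 0.06*0.7*0.84 + 0.577*0.7*0.16 + 0.6052*0.3*0.84 + 0.82234*0.3*0.16 = 0.035280 + 0.064624 + 0.152510 + 0.039472 = 0.291886
The genuine neutron-flux excursion-present share is 0.152510 + 0.039472 = 0.191982.
Hence the posterior is 0.191982/0.291886 ≈ 0.6577.

With the extra evidence:
Numerator (weight on configurations with genuine neutron-flux excursion): 0.82234×0.3 = 0.246702
Normalizer over all consistent configurations: 0.577×0.7 + 0.82234×0.3 = 0.650602
P(genuine neutron-flux excursion | scram, stuck control-rod sensor) = 0.246702/0.650602 ≈ 0.3792

Pr(genuine neutron-flux excursion | scram) ≈ 0.6577; Pr(genuine neutron-flux excursion | scram, stuck control-rod sensor) ≈ 0.3792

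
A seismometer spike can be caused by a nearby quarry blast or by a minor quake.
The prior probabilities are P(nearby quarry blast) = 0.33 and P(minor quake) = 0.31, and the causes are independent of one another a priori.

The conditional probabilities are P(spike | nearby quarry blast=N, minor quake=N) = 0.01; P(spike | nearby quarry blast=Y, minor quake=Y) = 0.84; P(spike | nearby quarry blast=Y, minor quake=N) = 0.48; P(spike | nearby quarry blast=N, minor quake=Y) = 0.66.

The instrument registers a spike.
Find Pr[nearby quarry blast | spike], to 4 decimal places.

Pr[nearby quarry blast | spike] ≈ 0.5794

Enumerate the 4 (nearby quarry blast, minor quake) configurations and weight by the priors:
  P(spike) = 0.01·0.67·0.69 + 0.66·0.67·0.31 + 0.48·0.33·0.69 + 0.84·0.33·0.31
        = 0.004623 + 0.137082 + 0.109296 + 0.085932 = 0.336933
Keeping only the nearby quarry blast-present terms gives 0.195228, so
  P(nearby quarry blast | spike) = 0.195228 / 0.336933 ≈ 0.5794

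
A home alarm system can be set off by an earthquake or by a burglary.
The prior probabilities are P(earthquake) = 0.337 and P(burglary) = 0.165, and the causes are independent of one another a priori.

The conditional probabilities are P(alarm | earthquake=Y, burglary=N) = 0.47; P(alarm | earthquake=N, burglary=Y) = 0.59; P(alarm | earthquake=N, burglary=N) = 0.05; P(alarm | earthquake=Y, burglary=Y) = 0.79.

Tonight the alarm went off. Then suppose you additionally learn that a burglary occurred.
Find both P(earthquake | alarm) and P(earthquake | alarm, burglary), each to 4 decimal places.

P(earthquake | alarm) ≈ 0.6564; P(earthquake | alarm, burglary) ≈ 0.4050

P(alarm) = 0.05×0.663×0.835 + 0.59×0.663×0.165 + 0.47×0.337×0.835 + 0.79×0.337×0.165 = 0.027680 + 0.064543 + 0.132256 + 0.043928 = 0.268407
Restricting to configurations with earthquake present: 0.132256 + 0.043928 = 0.176184.
So P(earthquake | alarm) = 0.176184/0.268407 ≈ 0.6564.

With the extra evidence:
P(alarm | burglary) = 0.59×0.663 + 0.79×0.337 = 0.391170 + 0.266230 = 0.657400
Of this, 0.266230 comes from 0.79×0.337 (the earthquake=true cases).
So P(earthquake | alarm, burglary) = 0.266230/0.657400 ≈ 0.4050.
— burglary explains away the evidence for earthquake.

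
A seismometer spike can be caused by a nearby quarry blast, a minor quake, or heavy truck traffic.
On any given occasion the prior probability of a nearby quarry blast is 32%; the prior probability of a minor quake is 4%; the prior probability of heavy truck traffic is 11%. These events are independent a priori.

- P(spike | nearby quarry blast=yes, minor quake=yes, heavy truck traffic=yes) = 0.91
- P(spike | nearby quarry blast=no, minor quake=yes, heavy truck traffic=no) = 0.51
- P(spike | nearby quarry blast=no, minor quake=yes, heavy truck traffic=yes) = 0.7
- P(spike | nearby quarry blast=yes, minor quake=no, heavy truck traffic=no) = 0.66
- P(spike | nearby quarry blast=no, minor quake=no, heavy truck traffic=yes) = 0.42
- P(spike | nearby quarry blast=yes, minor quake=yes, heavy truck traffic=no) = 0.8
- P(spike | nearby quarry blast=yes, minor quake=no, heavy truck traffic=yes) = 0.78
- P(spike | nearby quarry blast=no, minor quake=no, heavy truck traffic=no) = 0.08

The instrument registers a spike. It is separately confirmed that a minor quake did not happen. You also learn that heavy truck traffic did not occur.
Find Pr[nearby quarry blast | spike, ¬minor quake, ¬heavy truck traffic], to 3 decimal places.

Pr[nearby quarry blast | spike, ¬minor quake, ¬heavy truck traffic] ≈ 0.795

Sum P(spike|·) weighted by the priors over both values of nearby quarry blast:
  P(spike | ¬minor quake, ¬heavy truck traffic) = 0.08·0.68 + 0.66·0.32
        = 0.054400 + 0.211200 = 0.265600
Keeping only the nearby quarry blast-present terms gives 0.211200, so
  P(nearby quarry blast | spike, ¬minor quake, ¬heavy truck traffic) = 0.211200 / 0.265600 ≈ 0.795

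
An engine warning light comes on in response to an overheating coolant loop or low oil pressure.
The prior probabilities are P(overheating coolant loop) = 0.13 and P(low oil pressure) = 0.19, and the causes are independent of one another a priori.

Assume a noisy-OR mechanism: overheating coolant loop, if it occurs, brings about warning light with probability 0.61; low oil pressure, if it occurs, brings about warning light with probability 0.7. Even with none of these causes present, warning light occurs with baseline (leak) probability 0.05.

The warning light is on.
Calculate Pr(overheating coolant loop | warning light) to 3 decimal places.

Pr(overheating coolant loop | warning light) ≈ 0.365

Under noisy-OR, P(warning light | causes) = 1 − (1−0.05)·∏(1−qᵢ) over the active causes.
Sum P(warning light|·) weighted by the priors over the 4 (overheating coolant loop, low oil pressure) configurations:
  P(warning light) = 0.05·0.87·0.81 + 0.715·0.87·0.19 + 0.6295·0.13·0.81 + 0.88885·0.13·0.19
        = 0.035235 + 0.118190 + 0.066286 + 0.021955 = 0.241666
Keeping only the overheating coolant loop-present terms gives 0.088241, so
  P(overheating coolant loop | warning light) = 0.088241 / 0.241666 ≈ 0.365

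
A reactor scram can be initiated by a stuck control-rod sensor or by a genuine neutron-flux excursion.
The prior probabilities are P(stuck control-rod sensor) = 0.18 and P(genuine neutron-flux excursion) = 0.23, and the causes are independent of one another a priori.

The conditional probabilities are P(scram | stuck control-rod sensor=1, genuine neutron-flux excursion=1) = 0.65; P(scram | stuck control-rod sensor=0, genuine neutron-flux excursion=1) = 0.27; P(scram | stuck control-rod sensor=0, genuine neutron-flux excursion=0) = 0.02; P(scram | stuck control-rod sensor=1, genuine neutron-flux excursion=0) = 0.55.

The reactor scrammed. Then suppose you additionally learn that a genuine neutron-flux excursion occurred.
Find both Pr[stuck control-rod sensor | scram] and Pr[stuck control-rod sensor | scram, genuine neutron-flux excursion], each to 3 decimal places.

Pr[stuck control-rod sensor | scram] ≈ 0.619; Pr[stuck control-rod sensor | scram, genuine neutron-flux excursion] ≈ 0.346

Sum P(scram|·) weighted by the priors over the 4 (stuck control-rod sensor, genuine neutron-flux excursion) configurations:
  P(scram) = 0.02·0.82·0.77 + 0.27·0.82·0.23 + 0.55·0.18·0.77 + 0.65·0.18·0.23
        = 0.012628 + 0.050922 + 0.076230 + 0.026910 = 0.166690
Configurations with stuck control-rod sensor contribute 0.103140, so
  P(stuck control-rod sensor | scram) = 0.103140 / 0.166690 ≈ 0.619

Now also conditioning on genuine neutron-flux excursion=true:
Numerator (weight on configurations with stuck control-rod sensor): 0.65×0.18 = 0.117000
Denominator P(scram | genuine neutron-flux excursion): 0.27×0.82 + 0.65×0.18 = 0.338400
P(stuck control-rod sensor | scram, genuine neutron-flux excursion) = 0.117000/0.338400 ≈ 0.346
— genuine neutron-flux excursion explains away the evidence for stuck control-rod sensor.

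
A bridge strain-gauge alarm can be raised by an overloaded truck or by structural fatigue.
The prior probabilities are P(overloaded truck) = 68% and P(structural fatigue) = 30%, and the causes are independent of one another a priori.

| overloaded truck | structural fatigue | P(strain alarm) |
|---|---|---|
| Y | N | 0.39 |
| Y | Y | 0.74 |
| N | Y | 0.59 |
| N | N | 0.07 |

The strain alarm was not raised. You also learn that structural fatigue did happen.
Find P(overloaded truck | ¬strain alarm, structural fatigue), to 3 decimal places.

P(overloaded truck | ¬strain alarm, structural fatigue) ≈ 0.574

P(¬strain alarm | structural fatigue) = 0.41·0.32 + 0.26·0.68 = 0.131200 + 0.176800 = 0.308000
Restricting to configurations with overloaded truck present: 0.26·0.68 = 0.176800.
Hence the posterior is 0.176800/0.308000 ≈ 0.574.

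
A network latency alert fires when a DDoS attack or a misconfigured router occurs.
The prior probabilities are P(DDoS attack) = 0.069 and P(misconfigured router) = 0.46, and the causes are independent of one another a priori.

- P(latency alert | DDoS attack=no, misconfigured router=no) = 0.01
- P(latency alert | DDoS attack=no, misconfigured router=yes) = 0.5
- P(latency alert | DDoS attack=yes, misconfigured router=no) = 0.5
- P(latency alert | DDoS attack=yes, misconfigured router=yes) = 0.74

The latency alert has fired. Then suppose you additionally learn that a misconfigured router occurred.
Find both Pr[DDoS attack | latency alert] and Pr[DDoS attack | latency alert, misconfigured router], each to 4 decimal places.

Sum P(latency alert|·) weighted by the priors over the 4 (DDoS attack, misconfigured router) configurations:
  P(latency alert) = 0.01×0.931×0.54 + 0.5×0.931×0.46 + 0.5×0.069×0.54 + 0.74×0.069×0.46
        = 0.005027 + 0.214130 + 0.018630 + 0.023488 = 0.261275
Keeping only the DDoS attack-present terms gives 0.042118, so
  P(DDoS attack | latency alert) = 0.042118 / 0.261275 ≈ 0.1612

With the extra evidence:
P(latency alert | misconfigured router) = 0.5·0.931 + 0.74·0.069 = 0.465500 + 0.051060 = 0.516560
The DDoS attack-present share is 0.74·0.069 = 0.051060.
So P(DDoS attack | latency alert, misconfigured router) = 0.051060/0.516560 ≈ 0.0988.

Pr[DDoS attack | latency alert] ≈ 0.1612; Pr[DDoS attack | latency alert, misconfigured router] ≈ 0.0988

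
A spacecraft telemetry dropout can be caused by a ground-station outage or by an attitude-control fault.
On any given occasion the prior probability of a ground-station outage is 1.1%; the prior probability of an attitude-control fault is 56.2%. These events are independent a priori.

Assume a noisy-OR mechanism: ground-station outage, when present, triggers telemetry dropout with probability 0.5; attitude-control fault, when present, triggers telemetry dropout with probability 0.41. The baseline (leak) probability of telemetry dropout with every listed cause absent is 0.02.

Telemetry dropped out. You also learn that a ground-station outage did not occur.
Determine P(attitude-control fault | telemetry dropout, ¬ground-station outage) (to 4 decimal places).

Under noisy-OR, P(telemetry dropout | causes) = 1 − (1−0.02)·∏(1−qᵢ) over the active causes.
By total probability over both values of attitude-control fault:
  P(telemetry dropout | ¬ground-station outage) = 0.02*0.438 + 0.4218*0.562
        = 0.008760 + 0.237052 = 0.245812
The terms with attitude-control fault present sum to 0.237052, so
  P(attitude-control fault | telemetry dropout, ¬ground-station outage) = 0.237052 / 0.245812 ≈ 0.9644

P(attitude-control fault | telemetry dropout, ¬ground-station outage) ≈ 0.9644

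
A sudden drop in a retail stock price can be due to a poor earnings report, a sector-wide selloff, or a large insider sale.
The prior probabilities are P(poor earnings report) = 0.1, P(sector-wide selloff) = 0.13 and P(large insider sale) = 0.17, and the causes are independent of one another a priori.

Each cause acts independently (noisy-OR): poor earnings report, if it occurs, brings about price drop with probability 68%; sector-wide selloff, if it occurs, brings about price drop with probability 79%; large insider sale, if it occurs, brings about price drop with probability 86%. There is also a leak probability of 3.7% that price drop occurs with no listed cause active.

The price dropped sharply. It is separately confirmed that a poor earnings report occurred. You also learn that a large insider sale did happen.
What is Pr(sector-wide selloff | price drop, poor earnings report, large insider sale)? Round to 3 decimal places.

Pr(sector-wide selloff | price drop, poor earnings report, large insider sale) ≈ 0.134

Under noisy-OR, P(price drop | causes) = 1 − (1−0.037)·∏(1−qᵢ) over the active causes.
P(price drop | poor earnings report, large insider sale) = 0.956858×0.87 + 0.99094×0.13 = 0.832466 + 0.128822 = 0.961288
Restricting to configurations with sector-wide selloff present: 0.99094×0.13 = 0.128822.
P(sector-wide selloff | price drop, poor earnings report, large insider sale) = 0.128822 / 0.961288 ≈ 0.134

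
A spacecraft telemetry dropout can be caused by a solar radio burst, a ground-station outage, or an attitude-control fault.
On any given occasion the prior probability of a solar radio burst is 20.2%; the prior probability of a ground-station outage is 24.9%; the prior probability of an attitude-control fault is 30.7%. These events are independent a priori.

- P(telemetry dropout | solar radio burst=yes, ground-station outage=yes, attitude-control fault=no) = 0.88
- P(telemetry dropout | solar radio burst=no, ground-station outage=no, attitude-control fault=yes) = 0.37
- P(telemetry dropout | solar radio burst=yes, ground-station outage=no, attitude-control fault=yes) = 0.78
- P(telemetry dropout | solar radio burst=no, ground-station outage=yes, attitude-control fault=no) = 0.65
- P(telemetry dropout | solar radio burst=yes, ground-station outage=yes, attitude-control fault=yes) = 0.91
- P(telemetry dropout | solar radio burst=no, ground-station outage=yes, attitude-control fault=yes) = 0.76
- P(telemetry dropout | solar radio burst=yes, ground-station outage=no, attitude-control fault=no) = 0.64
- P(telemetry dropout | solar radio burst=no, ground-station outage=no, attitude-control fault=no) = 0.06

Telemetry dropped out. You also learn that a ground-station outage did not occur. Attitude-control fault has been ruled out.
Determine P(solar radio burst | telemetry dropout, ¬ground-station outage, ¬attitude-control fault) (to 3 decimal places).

By total probability over both values of solar radio burst:
  P(telemetry dropout | ¬ground-station outage, ¬attitude-control fault) = 0.06×0.798 + 0.64×0.202
        = 0.047880 + 0.129280 = 0.177160
The terms with solar radio burst present sum to 0.129280, so
  P(solar radio burst | telemetry dropout, ¬ground-station outage, ¬attitude-control fault) = 0.129280 / 0.177160 ≈ 0.730

P(solar radio burst | telemetry dropout, ¬ground-station outage, ¬attitude-control fault) ≈ 0.730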